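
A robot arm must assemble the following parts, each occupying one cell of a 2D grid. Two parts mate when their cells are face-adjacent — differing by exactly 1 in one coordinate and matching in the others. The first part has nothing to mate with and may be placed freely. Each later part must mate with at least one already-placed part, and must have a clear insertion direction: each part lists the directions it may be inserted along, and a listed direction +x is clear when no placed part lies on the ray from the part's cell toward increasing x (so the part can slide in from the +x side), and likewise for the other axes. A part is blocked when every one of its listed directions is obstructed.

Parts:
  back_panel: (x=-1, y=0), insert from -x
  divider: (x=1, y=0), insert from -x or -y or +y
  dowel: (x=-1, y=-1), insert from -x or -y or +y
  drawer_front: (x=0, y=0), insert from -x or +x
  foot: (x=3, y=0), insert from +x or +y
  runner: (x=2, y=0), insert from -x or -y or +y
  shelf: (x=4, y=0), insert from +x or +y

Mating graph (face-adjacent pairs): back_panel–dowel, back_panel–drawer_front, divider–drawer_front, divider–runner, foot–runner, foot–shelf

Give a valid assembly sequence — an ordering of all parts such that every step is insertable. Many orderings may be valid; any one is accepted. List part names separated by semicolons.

1. drawer_front@(0, 0) [-x clear] — {drawer_front}
2. divider@(1, 0) [-y clear] — {divider, drawer_front}
3. runner@(2, 0) [-y clear] — {divider, drawer_front, runner}
4. foot@(3, 0) [+x clear] — {divider, drawer_front, foot, runner}
5. back_panel@(-1, 0) [-x clear] — {back_panel, divider, drawer_front, foot, runner}
6. dowel@(-1, -1) [-x clear] — {back_panel, divider, dowel, drawer_front, foot, runner}
7. shelf@(4, 0) [+x clear] — {back_panel, divider, dowel, drawer_front, foot, runner, shelf}

drawer_front; divider; runner; foot; back_panel; dowel; shelf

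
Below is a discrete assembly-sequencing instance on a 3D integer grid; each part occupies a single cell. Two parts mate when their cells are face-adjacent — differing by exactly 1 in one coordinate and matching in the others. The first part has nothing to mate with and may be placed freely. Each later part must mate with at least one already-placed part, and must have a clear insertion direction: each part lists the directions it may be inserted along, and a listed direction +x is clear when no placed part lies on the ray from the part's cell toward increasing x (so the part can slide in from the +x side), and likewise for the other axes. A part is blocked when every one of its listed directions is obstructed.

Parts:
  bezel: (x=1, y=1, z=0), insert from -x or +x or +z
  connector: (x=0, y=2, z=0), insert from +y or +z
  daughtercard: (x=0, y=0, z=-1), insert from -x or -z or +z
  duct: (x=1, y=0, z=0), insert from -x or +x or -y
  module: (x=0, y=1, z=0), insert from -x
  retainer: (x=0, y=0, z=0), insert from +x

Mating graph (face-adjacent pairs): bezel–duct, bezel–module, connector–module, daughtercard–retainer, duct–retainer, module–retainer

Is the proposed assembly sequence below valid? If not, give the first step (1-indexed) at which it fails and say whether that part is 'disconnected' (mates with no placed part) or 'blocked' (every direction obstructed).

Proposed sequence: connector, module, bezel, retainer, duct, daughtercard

Valid

1. connector@(0, 2, 0) [+y clear] — {connector}
2. module@(0, 1, 0) [-x clear] — {connector, module}
3. bezel@(1, 1, 0) [+x clear] — {bezel, connector, module}
4. retainer@(0, 0, 0) [+x clear] — {bezel, connector, module, retainer}
5. duct@(1, 0, 0) [+x clear] — {bezel, connector, duct, module, retainer}
6. daughtercard@(0, 0, -1) [-x clear] — {bezel, connector, daughtercard, duct, module, retainer}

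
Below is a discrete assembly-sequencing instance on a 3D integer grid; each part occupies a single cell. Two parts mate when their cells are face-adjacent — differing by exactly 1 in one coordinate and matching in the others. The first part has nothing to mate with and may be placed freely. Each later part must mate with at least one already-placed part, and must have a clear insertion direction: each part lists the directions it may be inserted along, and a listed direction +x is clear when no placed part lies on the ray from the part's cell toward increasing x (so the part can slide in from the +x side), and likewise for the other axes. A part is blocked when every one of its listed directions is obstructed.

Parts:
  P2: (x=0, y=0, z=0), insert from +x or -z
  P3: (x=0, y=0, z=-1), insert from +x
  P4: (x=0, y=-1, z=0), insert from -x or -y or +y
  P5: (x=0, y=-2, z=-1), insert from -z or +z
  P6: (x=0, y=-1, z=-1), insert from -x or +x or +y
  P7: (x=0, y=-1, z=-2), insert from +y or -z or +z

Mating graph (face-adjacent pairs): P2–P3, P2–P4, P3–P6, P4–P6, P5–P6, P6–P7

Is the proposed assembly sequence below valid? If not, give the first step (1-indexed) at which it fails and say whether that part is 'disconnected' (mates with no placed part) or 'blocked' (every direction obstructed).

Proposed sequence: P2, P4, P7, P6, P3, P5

1. P2@(0, 0, 0) [+x clear] — {P2}
2. P4@(0, -1, 0) [-x clear] — {P2, P4}
3. P7@(0, -1, -2) — no placed neighbour ⇒ disconnected

Invalid at step 3 (disconnected)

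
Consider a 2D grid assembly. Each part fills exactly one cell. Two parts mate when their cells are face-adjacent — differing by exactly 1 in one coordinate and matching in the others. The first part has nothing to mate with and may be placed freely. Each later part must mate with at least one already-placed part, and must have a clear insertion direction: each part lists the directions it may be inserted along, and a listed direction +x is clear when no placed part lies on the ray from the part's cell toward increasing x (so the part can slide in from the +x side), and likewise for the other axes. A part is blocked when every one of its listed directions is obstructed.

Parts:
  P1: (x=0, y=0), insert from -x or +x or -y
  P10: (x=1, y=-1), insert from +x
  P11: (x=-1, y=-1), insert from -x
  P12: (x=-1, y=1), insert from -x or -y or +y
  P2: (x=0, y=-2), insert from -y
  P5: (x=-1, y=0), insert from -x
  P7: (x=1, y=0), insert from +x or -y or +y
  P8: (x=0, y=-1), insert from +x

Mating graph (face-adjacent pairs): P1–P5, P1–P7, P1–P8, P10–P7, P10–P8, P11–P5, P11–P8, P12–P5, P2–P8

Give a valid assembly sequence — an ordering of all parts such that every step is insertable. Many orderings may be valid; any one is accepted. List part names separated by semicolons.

P11; P8; P10; P1; P2; P5; P12; P7

1. P11@(-1, -1) [-x clear] — {P11}
2. P8@(0, -1) [+x clear] — {P11, P8}
3. P10@(1, -1) [+x clear] — {P10, P11, P8}
4. P1@(0, 0) [-x clear] — {P1, P10, P11, P8}
5. P2@(0, -2) [-y clear] — {P1, P10, P11, P2, P8}
6. P5@(-1, 0) [-x clear] — {P1, P10, P11, P2, P5, P8}
7. P12@(-1, 1) [-x clear] — {P1, P10, P11, P12, P2, P5, P8}
8. P7@(1, 0) [+x clear] — {P1, P10, P11, P12, P2, P5, P7, P8}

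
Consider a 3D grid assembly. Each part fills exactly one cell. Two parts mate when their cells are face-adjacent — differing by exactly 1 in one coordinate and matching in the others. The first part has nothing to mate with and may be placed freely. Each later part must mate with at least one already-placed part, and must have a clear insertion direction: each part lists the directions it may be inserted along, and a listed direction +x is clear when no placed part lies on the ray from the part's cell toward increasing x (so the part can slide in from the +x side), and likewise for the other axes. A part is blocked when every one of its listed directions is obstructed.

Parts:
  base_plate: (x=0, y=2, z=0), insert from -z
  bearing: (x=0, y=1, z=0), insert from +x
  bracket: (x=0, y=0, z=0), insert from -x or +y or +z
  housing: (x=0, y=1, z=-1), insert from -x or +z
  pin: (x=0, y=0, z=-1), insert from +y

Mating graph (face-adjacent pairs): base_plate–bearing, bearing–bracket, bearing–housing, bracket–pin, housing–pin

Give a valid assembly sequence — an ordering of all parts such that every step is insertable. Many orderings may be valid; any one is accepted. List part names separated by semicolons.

1. bearing@(0, 1, 0) [+x clear] — {bearing}
2. base_plate@(0, 2, 0) [-z clear] — {base_plate, bearing}
3. bracket@(0, 0, 0) [-x clear] — {base_plate, bearing, bracket}
4. pin@(0, 0, -1) [+y clear] — {base_plate, bearing, bracket, pin}
5. housing@(0, 1, -1) [-x clear] — {base_plate, bearing, bracket, housing, pin}

bearing; base_plate; bracket; pin; housing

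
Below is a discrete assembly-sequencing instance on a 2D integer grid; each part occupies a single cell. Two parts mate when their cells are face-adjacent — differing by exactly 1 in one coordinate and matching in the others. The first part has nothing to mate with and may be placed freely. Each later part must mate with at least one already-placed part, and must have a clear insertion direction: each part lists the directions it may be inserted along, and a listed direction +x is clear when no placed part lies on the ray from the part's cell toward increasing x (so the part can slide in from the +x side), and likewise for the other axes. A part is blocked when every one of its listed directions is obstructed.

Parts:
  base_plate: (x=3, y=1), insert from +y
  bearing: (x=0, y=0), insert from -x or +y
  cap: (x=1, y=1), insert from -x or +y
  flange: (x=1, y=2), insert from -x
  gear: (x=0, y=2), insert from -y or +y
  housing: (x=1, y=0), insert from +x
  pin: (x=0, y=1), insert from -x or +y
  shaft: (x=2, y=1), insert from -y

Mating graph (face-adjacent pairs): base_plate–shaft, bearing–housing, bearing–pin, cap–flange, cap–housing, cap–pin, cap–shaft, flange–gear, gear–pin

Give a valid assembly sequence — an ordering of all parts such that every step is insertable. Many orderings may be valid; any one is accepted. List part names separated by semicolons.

shaft; base_plate; cap; pin; flange; bearing; housing; gear

1. shaft@(2, 1) [-y clear] — {shaft}
2. base_plate@(3, 1) [+y clear] — {base_plate, shaft}
3. cap@(1, 1) [-x clear] — {base_plate, cap, shaft}
4. pin@(0, 1) [-x clear] — {base_plate, cap, pin, shaft}
5. flange@(1, 2) [-x clear] — {base_plate, cap, flange, pin, shaft}
6. bearing@(0, 0) [-x clear] — {base_plate, bearing, cap, flange, pin, shaft}
7. housing@(1, 0) [+x clear] — {base_plate, bearing, cap, flange, housing, pin, shaft}
8. gear@(0, 2) [+y clear] — {base_plate, bearing, cap, flange, gear, housing, pin, shaft}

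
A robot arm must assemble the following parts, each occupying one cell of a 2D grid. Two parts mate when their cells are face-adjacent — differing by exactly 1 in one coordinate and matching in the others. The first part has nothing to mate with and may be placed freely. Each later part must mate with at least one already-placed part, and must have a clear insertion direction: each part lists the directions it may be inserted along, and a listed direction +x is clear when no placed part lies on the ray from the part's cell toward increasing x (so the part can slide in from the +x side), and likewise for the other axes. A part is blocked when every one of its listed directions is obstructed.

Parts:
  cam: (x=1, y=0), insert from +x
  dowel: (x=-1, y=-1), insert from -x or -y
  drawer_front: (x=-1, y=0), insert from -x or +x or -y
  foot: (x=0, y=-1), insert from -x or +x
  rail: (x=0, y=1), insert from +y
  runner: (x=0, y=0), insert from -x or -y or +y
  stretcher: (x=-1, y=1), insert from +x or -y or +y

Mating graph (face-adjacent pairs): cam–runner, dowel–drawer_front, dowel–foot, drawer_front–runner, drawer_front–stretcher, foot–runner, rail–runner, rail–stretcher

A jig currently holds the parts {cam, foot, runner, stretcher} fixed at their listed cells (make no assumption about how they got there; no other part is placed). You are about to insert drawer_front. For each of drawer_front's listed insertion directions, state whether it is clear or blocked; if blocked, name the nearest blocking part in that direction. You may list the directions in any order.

+x: blocked by runner; -x: clear; -y: clear

-x: ray from drawer_front(-1, 0) has no placed part ⇒ clear
+x: nearest on ray is runner@(0, 0) ⇒ blocked
-y: ray from drawer_front(-1, 0) has no placed part ⇒ clear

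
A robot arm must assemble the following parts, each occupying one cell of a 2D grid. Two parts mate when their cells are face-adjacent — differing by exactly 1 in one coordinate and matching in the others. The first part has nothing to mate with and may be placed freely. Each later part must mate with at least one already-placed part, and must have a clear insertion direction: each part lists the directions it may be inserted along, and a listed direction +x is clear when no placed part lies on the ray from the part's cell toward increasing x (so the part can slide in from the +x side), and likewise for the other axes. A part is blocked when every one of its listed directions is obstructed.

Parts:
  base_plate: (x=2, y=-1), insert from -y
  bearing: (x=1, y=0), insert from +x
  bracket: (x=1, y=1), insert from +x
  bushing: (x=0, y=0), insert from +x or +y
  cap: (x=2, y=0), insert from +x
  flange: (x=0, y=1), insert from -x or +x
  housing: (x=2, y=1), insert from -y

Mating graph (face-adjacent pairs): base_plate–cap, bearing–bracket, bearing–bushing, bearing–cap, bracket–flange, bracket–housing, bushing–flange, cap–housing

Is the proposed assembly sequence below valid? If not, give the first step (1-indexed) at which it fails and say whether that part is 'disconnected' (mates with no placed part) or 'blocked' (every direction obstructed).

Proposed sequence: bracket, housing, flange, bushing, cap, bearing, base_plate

1. bracket@(1, 1) [+x clear] — {bracket}
2. housing@(2, 1) [-y clear] — {bracket, housing}
3. flange@(0, 1) [-x clear] — {bracket, flange, housing}
4. bushing@(0, 0) [+x clear] — {bracket, bushing, flange, housing}
5. cap@(2, 0) [+x clear] — {bracket, bushing, cap, flange, housing}
6. bearing@(1, 0) — +x all obstructed ⇒ blocked

Invalid at step 6 (blocked)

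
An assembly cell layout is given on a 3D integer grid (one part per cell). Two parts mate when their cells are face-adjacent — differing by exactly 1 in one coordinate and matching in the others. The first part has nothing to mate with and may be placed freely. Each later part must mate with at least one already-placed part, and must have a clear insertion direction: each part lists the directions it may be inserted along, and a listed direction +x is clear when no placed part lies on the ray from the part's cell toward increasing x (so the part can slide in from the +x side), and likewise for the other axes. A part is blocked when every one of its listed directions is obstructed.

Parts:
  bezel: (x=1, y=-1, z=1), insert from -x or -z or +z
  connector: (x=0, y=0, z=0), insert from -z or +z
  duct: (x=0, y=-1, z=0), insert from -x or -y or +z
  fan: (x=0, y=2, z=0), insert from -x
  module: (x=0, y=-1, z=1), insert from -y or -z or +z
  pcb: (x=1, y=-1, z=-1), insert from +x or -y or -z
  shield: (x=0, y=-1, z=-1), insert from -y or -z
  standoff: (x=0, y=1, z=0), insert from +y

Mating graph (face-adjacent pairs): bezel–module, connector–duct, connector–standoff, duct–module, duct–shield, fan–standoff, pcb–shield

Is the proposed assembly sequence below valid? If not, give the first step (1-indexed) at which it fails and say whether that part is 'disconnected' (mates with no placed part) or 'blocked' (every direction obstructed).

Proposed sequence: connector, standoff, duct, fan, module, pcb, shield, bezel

1. connector@(0, 0, 0) [-z clear] — {connector}
2. standoff@(0, 1, 0) [+y clear] — {connector, standoff}
3. duct@(0, -1, 0) [-x clear] — {connector, duct, standoff}
4. fan@(0, 2, 0) [-x clear] — {connector, duct, fan, standoff}
5. module@(0, -1, 1) [-y clear] — {connector, duct, fan, module, standoff}
6. pcb@(1, -1, -1) — no placed neighbour ⇒ disconnected

Invalid at step 6 (disconnected)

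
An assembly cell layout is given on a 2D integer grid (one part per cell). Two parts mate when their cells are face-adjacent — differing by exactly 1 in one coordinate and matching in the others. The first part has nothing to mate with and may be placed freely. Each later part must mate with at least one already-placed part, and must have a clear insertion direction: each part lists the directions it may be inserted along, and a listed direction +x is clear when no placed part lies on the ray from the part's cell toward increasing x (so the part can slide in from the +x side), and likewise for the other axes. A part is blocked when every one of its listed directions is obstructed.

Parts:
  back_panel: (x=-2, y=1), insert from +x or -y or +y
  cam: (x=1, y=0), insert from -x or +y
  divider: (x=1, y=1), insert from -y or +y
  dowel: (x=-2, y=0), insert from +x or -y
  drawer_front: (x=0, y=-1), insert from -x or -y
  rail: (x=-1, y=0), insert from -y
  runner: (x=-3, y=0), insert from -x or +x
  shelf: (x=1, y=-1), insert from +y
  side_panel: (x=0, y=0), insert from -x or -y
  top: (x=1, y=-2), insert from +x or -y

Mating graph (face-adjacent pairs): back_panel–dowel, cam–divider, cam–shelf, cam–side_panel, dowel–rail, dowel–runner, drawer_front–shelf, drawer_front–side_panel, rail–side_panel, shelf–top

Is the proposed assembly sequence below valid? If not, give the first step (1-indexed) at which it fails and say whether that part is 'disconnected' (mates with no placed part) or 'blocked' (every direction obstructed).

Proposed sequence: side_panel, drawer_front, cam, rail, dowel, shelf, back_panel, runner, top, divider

Invalid at step 6 (blocked)

1. side_panel@(0, 0) [-x clear] — {side_panel}
2. drawer_front@(0, -1) [-x clear] — {drawer_front, side_panel}
3. cam@(1, 0) [+y clear] — {cam, drawer_front, side_panel}
4. rail@(-1, 0) [-y clear] — {cam, drawer_front, rail, side_panel}
5. dowel@(-2, 0) [-y clear] — {cam, dowel, drawer_front, rail, side_panel}
6. shelf@(1, -1) — +y all obstructed ⇒ blocked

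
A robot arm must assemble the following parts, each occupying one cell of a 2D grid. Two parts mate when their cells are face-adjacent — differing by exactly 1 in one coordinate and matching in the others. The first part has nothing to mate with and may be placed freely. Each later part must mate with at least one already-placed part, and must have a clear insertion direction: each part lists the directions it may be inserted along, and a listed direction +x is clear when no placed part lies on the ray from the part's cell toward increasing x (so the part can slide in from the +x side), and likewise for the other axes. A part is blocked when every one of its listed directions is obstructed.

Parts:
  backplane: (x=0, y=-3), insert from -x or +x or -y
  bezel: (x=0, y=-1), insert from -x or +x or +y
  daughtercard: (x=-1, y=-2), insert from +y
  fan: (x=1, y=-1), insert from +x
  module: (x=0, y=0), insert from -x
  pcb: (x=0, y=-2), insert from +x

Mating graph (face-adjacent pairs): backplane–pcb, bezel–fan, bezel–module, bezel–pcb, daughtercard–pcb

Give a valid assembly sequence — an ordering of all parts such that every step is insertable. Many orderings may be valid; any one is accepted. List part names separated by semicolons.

backplane; pcb; bezel; module; fan; daughtercard

1. backplane@(0, -3) [-x clear] — {backplane}
2. pcb@(0, -2) [+x clear] — {backplane, pcb}
3. bezel@(0, -1) [-x clear] — {backplane, bezel, pcb}
4. module@(0, 0) [-x clear] — {backplane, bezel, module, pcb}
5. fan@(1, -1) [+x clear] — {backplane, bezel, fan, module, pcb}
6. daughtercard@(-1, -2) [+y clear] — {backplane, bezel, daughtercard, fan, module, pcb}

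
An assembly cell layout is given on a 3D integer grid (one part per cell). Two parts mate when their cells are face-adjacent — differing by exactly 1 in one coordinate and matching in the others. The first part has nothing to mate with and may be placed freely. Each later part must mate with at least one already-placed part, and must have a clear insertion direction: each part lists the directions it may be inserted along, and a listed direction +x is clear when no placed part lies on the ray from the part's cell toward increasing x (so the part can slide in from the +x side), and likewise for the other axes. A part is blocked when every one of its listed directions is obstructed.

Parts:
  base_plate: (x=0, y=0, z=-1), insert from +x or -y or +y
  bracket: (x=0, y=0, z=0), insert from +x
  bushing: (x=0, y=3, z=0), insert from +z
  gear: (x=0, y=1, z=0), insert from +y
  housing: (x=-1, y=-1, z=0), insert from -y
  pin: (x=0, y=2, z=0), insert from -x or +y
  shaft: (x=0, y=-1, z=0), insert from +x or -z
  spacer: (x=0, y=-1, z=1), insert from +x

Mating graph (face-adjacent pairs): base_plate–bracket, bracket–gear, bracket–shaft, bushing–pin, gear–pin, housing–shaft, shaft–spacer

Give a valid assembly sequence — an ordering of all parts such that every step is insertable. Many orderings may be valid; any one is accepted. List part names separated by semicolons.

bracket; gear; pin; base_plate; bushing; shaft; housing; spacer

1. bracket@(0, 0, 0) [+x clear] — {bracket}
2. gear@(0, 1, 0) [+y clear] — {bracket, gear}
3. pin@(0, 2, 0) [-x clear] — {bracket, gear, pin}
4. base_plate@(0, 0, -1) [+x clear] — {base_plate, bracket, gear, pin}
5. bushing@(0, 3, 0) [+z clear] — {base_plate, bracket, bushing, gear, pin}
6. shaft@(0, -1, 0) [+x clear] — {base_plate, bracket, bushing, gear, pin, shaft}
7. housing@(-1, -1, 0) [-y clear] — {base_plate, bracket, bushing, gear, housing, pin, shaft}
8. spacer@(0, -1, 1) [+x clear] — {base_plate, bracket, bushing, gear, housing, pin, shaft, spacer}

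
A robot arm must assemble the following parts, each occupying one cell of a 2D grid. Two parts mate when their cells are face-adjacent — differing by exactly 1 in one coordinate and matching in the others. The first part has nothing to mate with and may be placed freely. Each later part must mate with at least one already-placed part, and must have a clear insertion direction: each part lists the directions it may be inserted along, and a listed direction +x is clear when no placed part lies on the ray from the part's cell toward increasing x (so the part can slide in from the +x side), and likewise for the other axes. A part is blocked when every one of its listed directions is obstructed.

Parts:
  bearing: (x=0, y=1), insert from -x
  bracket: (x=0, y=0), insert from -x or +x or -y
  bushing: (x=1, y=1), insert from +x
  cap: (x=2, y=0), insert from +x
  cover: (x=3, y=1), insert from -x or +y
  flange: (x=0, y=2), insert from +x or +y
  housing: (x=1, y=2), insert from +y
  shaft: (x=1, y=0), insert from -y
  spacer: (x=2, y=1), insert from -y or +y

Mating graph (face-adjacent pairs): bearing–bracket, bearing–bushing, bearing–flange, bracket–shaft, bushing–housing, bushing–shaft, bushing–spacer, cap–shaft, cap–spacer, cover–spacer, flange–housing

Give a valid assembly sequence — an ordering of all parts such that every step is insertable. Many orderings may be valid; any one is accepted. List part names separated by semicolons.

housing; bushing; shaft; bracket; cap; flange; bearing; spacer; cover

1. housing@(1, 2) [+y clear] — {housing}
2. bushing@(1, 1) [+x clear] — {bushing, housing}
3. shaft@(1, 0) [-y clear] — {bushing, housing, shaft}
4. bracket@(0, 0) [-x clear] — {bracket, bushing, housing, shaft}
5. cap@(2, 0) [+x clear] — {bracket, bushing, cap, housing, shaft}
6. flange@(0, 2) [+y clear] — {bracket, bushing, cap, flange, housing, shaft}
7. bearing@(0, 1) [-x clear] — {bearing, bracket, bushing, cap, flange, housing, shaft}
8. spacer@(2, 1) [+y clear] — {bearing, bracket, bushing, cap, flange, housing, shaft, spacer}
9. cover@(3, 1) [+y clear] — {bearing, bracket, bushing, cap, cover, flange, housing, shaft, spacer}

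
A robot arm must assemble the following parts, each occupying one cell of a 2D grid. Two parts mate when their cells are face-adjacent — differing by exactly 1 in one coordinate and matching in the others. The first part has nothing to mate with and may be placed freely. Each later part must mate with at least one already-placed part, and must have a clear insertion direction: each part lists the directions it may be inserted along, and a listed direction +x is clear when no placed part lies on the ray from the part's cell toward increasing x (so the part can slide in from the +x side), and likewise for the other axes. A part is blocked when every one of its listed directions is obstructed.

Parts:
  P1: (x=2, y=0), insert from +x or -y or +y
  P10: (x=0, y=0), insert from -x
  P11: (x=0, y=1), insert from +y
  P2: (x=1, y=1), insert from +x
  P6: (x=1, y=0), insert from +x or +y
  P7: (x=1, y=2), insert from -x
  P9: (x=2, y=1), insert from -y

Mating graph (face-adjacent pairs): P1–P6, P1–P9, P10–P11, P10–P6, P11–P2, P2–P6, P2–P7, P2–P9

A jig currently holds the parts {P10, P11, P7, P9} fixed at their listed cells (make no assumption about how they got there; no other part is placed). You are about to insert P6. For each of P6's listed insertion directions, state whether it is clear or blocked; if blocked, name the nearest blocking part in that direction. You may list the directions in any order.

+x: clear; +y: blocked by P7

+x: ray from P6(1, 0) has no placed part ⇒ clear
+y: nearest on ray is P7@(1, 2) ⇒ blocked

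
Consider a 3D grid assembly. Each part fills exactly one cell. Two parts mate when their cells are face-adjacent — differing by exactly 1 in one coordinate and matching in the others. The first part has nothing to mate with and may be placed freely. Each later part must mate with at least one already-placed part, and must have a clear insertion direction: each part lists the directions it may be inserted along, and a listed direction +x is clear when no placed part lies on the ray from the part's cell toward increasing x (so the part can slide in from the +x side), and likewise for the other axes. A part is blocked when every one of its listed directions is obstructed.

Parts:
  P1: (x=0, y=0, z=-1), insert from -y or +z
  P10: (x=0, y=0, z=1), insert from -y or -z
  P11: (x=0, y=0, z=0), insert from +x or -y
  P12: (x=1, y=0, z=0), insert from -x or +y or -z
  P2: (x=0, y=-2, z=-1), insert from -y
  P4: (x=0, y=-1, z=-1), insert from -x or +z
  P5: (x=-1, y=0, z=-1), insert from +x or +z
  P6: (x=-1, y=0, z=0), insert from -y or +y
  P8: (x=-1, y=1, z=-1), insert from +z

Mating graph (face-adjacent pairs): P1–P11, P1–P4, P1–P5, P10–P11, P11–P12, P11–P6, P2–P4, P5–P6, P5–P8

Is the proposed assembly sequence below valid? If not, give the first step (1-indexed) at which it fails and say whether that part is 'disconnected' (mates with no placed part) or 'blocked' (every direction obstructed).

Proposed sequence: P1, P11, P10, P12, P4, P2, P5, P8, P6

Valid

1. P1@(0, 0, -1) [-y clear] — {P1}
2. P11@(0, 0, 0) [+x clear] — {P1, P11}
3. P10@(0, 0, 1) [-y clear] — {P1, P10, P11}
4. P12@(1, 0, 0) [+y clear] — {P1, P10, P11, P12}
5. P4@(0, -1, -1) [-x clear] — {P1, P10, P11, P12, P4}
6. P2@(0, -2, -1) [-y clear] — {P1, P10, P11, P12, P2, P4}
7. P5@(-1, 0, -1) [+z clear] — {P1, P10, P11, P12, P2, P4, P5}
8. P8@(-1, 1, -1) [+z clear] — {P1, P10, P11, P12, P2, P4, P5, P8}
9. P6@(-1, 0, 0) [-y clear] — {P1, P10, P11, P12, P2, P4, P5, P6, P8}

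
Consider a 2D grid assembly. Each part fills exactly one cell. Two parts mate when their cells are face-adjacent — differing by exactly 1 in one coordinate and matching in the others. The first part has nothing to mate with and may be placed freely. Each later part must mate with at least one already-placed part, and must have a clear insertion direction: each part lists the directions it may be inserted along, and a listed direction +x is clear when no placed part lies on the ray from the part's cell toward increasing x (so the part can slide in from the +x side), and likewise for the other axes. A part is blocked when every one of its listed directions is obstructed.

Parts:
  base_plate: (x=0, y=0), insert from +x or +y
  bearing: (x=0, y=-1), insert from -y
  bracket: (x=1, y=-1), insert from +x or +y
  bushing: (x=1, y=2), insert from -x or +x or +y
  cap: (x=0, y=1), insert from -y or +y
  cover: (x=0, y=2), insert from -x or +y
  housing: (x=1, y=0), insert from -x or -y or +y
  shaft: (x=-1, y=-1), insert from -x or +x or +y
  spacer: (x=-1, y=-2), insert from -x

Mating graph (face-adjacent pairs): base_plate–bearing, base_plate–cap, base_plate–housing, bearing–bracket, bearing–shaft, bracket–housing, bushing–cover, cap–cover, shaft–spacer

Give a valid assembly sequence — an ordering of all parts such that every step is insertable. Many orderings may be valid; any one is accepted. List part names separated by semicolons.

bushing; cover; cap; base_plate; bearing; shaft; spacer; housing; bracket

1. bushing@(1, 2) [-x clear] — {bushing}
2. cover@(0, 2) [-x clear] — {bushing, cover}
3. cap@(0, 1) [-y clear] — {bushing, cap, cover}
4. base_plate@(0, 0) [+x clear] — {base_plate, bushing, cap, cover}
5. bearing@(0, -1) [-y clear] — {base_plate, bearing, bushing, cap, cover}
6. shaft@(-1, -1) [-x clear] — {base_plate, bearing, bushing, cap, cover, shaft}
7. spacer@(-1, -2) [-x clear] — {base_plate, bearing, bushing, cap, cover, shaft, spacer}
8. housing@(1, 0) [-y clear] — {base_plate, bearing, bushing, cap, cover, housing, shaft, spacer}
9. bracket@(1, -1) [+x clear] — {base_plate, bearing, bracket, bushing, cap, cover, housing, shaft, spacer}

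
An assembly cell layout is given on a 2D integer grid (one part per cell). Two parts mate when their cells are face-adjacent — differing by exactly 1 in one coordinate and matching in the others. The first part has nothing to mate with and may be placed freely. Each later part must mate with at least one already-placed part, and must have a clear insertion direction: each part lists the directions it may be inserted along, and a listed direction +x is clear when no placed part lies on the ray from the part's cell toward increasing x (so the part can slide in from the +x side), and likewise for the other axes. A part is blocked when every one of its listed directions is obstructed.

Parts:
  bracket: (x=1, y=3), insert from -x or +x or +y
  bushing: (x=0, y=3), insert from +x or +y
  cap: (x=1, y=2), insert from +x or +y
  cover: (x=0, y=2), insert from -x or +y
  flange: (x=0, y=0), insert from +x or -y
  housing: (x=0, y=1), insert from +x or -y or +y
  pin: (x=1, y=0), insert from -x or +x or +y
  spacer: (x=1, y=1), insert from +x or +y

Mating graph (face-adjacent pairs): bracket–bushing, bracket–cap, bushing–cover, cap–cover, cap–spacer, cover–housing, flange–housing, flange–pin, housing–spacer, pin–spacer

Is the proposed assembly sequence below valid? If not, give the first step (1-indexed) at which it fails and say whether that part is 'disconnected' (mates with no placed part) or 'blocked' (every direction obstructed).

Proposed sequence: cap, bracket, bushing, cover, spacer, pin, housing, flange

Valid

1. cap@(1, 2) [+x clear] — {cap}
2. bracket@(1, 3) [-x clear] — {bracket, cap}
3. bushing@(0, 3) [+y clear] — {bracket, bushing, cap}
4. cover@(0, 2) [-x clear] — {bracket, bushing, cap, cover}
5. spacer@(1, 1) [+x clear] — {bracket, bushing, cap, cover, spacer}
6. pin@(1, 0) [-x clear] — {bracket, bushing, cap, cover, pin, spacer}
7. housing@(0, 1) [-y clear] — {bracket, bushing, cap, cover, housing, pin, spacer}
8. flange@(0, 0) [-y clear] — {bracket, bushing, cap, cover, flange, housing, pin, spacer}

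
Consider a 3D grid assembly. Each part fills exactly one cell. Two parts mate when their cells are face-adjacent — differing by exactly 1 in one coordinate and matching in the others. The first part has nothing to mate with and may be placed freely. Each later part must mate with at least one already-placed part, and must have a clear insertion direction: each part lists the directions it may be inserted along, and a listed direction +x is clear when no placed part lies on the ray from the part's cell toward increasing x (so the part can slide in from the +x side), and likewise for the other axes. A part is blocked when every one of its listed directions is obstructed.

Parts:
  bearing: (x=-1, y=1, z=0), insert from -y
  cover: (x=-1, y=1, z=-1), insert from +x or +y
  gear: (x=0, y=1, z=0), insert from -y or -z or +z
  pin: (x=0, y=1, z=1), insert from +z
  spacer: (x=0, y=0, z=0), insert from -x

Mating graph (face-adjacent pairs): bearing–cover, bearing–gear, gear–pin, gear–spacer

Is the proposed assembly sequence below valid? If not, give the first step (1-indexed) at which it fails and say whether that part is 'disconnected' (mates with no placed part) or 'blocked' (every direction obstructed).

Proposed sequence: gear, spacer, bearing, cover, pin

Valid

1. gear@(0, 1, 0) [-y clear] — {gear}
2. spacer@(0, 0, 0) [-x clear] — {gear, spacer}
3. bearing@(-1, 1, 0) [-y clear] — {bearing, gear, spacer}
4. cover@(-1, 1, -1) [+x clear] — {bearing, cover, gear, spacer}
5. pin@(0, 1, 1) [+z clear] — {bearing, cover, gear, pin, spacer}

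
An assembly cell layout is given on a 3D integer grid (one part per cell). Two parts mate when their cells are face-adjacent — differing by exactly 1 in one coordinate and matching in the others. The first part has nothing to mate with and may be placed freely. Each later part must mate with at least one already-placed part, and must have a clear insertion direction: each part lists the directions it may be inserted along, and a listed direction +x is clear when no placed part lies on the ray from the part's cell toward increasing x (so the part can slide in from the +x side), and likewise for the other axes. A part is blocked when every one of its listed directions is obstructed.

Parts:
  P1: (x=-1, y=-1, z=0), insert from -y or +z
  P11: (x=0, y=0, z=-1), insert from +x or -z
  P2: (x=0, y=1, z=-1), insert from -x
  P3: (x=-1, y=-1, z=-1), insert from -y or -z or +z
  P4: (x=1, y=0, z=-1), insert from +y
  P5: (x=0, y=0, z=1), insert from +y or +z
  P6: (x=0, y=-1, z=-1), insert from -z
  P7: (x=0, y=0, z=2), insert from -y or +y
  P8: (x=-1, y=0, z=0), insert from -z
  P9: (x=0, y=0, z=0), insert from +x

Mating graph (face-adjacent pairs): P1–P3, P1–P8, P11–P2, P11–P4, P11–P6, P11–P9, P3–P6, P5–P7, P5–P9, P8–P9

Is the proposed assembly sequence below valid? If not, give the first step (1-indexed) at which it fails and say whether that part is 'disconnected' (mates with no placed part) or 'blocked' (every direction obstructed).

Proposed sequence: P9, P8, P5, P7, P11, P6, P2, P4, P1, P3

1. P9@(0, 0, 0) [+x clear] — {P9}
2. P8@(-1, 0, 0) [-z clear] — {P8, P9}
3. P5@(0, 0, 1) [+y clear] — {P5, P8, P9}
4. P7@(0, 0, 2) [-y clear] — {P5, P7, P8, P9}
5. P11@(0, 0, -1) [+x clear] — {P11, P5, P7, P8, P9}
6. P6@(0, -1, -1) [-z clear] — {P11, P5, P6, P7, P8, P9}
7. P2@(0, 1, -1) [-x clear] — {P11, P2, P5, P6, P7, P8, P9}
8. P4@(1, 0, -1) [+y clear] — {P11, P2, P4, P5, P6, P7, P8, P9}
9. P1@(-1, -1, 0) [-y clear] — {P1, P11, P2, P4, P5, P6, P7, P8, P9}
10. P3@(-1, -1, -1) [-y clear] — {P1, P11, P2, P3, P4, P5, P6, P7, P8, P9}

Valid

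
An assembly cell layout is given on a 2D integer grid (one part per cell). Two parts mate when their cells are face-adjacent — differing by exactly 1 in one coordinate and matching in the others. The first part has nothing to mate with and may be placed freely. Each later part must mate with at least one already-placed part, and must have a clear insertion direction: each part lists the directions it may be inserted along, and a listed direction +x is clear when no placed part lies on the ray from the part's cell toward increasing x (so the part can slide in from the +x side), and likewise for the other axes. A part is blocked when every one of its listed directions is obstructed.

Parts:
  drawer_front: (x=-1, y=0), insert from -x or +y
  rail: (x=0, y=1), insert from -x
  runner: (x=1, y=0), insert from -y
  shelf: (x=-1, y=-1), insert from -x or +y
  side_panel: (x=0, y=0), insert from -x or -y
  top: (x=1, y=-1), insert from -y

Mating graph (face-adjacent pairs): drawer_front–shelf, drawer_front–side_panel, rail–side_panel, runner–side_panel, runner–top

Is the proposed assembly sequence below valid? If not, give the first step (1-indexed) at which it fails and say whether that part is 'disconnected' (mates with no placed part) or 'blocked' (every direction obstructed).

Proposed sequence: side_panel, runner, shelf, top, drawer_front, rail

1. side_panel@(0, 0) [-x clear] — {side_panel}
2. runner@(1, 0) [-y clear] — {runner, side_panel}
3. shelf@(-1, -1) — no placed neighbour ⇒ disconnected

Invalid at step 3 (disconnected)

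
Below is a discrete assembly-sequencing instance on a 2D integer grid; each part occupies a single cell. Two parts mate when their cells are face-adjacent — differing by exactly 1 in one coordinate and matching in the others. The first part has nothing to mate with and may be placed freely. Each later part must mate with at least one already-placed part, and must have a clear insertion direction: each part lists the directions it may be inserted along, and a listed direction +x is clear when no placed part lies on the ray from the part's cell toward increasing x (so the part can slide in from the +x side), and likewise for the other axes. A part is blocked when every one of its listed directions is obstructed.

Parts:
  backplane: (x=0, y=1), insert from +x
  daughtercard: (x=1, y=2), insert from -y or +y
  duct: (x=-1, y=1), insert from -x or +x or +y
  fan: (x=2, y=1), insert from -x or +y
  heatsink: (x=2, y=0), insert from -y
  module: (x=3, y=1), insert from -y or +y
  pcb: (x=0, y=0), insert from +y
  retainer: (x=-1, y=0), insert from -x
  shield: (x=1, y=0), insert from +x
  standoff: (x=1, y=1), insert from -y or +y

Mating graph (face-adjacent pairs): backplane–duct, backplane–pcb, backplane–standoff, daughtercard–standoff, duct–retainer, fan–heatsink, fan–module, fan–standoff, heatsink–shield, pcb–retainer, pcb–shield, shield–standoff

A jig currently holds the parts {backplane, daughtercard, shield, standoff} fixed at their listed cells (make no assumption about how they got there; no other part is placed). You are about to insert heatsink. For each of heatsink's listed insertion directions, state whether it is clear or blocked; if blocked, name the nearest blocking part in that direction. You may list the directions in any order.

-y: clear

-y: ray from heatsink(2, 0) has no placed part ⇒ clear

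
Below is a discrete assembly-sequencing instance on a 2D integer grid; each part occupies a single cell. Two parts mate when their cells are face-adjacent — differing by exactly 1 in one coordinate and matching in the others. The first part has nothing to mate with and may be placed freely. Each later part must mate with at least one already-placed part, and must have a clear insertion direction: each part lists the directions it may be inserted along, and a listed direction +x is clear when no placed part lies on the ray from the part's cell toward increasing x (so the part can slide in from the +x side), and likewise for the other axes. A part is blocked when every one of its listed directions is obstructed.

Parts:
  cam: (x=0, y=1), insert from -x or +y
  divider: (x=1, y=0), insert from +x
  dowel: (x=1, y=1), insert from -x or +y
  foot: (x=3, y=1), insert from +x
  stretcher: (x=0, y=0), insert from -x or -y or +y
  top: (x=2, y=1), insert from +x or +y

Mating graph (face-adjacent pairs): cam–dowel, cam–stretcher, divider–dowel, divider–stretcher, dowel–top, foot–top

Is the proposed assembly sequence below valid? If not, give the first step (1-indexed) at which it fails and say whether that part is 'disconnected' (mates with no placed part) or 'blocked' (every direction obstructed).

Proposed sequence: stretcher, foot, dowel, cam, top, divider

1. stretcher@(0, 0) [-x clear] — {stretcher}
2. foot@(3, 1) — no placed neighbour ⇒ disconnected

Invalid at step 2 (disconnected)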